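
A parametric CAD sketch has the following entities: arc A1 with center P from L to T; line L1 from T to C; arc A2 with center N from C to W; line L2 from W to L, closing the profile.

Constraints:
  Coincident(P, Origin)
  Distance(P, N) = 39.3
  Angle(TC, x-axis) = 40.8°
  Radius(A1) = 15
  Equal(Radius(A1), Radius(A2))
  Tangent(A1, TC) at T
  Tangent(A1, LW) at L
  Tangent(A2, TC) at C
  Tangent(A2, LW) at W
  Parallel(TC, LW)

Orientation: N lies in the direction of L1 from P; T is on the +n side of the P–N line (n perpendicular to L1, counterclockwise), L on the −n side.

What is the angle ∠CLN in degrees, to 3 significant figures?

16.5°

The slot axis is L1's direction at 40.8°, so u = (cos 40.8°, sin 40.8°) = (0.757, 0.653) and n = (−sin 40.8°, cos 40.8°) = (-0.653, 0.757). P is at the origin and N lies 39.3 along u from P, so N = 39.3·u = (29.7, 25.7). Tangency of A1 to both parallel lines with radius 15.0 puts T and L at P ± 15.0·n: T = (-9.80, 11.4), L = (9.80, -11.4). Equal radii place C and W the same way about N: C = N + 15.0·n = (19.9, 37.0), W = N − 15.0·n = (39.6, 14.3). Then cos ∠CLN = LC·LN / (|LC||LN|), giving 16.5°.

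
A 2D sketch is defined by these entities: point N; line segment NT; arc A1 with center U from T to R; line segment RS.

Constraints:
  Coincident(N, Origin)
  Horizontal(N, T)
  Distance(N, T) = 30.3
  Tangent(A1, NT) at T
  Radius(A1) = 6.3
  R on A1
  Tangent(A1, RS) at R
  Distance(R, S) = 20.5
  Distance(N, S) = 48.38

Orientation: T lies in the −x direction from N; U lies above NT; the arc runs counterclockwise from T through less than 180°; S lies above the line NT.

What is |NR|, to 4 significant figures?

28.45

Checks: |UT| = 6.300 ✓; |UR| = 6.300 ✓; ∠(UR, RS) = 90.00° ✓; |RS| = 20.50 ✓; |NS| = 48.38 ✓.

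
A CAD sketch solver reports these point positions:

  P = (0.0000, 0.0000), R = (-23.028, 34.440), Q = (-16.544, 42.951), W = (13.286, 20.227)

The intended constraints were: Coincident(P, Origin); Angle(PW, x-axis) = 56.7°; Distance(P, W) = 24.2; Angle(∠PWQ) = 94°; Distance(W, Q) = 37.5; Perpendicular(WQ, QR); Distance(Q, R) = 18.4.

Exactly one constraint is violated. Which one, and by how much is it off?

Distance(Q, R) = 18.4 — off by 7.70.

P = (0.00, 0.00) ✓; PW at 56.70° ✓; |PW| = 24.20 ✓; ∠PWQ = 94.00° ✓; |WQ| = 37.50 ✓; ∠(WQ, QR) = 90.00° ✓; |QR| = 10.70 ✗.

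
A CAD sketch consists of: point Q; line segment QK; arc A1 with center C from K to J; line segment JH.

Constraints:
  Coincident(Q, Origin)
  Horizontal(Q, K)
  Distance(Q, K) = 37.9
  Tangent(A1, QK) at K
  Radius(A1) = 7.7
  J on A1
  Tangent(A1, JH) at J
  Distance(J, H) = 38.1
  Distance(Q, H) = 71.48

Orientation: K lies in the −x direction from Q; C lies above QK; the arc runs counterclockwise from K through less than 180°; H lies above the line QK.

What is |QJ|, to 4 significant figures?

34.93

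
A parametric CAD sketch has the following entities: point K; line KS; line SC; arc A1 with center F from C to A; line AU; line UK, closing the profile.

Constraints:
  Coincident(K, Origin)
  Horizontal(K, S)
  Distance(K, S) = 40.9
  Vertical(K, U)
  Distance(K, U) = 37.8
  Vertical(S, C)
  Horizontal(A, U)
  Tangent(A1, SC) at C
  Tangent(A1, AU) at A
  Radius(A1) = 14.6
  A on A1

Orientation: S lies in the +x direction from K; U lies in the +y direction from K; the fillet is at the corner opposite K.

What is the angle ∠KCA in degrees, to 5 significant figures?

74.564°

The virtual corner opposite K is at (40.900, 37.800). A1 meets SC tangentially, so FC is at right angles to SC and since A1 is tangent to AU there, FA ⟂ AU, with radius 14.6, so the center F sits 14.6 in from both sides at F = (26.300, 23.200). That places the tangent points at C = (40.900, 23.200) on SC and A = (26.300, 37.800) on AU. Then cos ∠KCA = CK·CA / (|CK||CA|), giving 74.564°.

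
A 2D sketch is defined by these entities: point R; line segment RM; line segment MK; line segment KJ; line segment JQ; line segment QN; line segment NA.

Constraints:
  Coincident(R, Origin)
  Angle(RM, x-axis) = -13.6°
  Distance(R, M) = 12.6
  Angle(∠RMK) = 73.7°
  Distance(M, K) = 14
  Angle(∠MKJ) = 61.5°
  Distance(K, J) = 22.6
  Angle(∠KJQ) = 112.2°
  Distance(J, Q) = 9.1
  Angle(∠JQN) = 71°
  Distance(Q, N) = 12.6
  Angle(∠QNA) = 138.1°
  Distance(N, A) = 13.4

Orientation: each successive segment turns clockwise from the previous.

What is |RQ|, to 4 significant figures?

11.56

R is at the origin; RM runs at -13.6° with length 12.6, so M = (12.25, -2.963). ∠RMK = 73.7° gives MK at -119.9° from the x-axis; with |MK| = 14.0, K = (5.268, -15.10). ∠MKJ = 61.5° gives KJ at 121.6° from the x-axis; with |KJ| = 22.6, J = (-6.574, 4.150). ∠KJQ = 112.2° gives JQ at 53.80° from the x-axis; with |JQ| = 9.1, Q = (-1.200, 11.49). Then |RQ| = |Q − R| = 11.56.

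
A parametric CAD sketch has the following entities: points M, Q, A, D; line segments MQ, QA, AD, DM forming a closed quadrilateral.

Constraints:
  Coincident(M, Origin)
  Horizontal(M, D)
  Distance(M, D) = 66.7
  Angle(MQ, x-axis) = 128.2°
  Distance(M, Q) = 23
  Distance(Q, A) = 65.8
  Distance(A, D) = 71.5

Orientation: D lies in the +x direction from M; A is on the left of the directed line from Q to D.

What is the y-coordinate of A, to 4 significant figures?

63.34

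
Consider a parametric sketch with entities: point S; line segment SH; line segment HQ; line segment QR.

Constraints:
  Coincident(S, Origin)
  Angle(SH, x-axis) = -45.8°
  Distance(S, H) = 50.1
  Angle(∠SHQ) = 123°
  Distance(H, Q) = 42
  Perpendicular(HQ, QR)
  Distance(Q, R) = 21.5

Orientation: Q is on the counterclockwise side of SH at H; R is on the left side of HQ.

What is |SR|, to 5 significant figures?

72.260

S is at the origin; SH runs at -45.8° with length 50.1, so H = 50.1·(cos -45.8°, sin -45.8°) = (34.928, -35.917). ∠SHQ = 123.0°, so HQ runs at -45.8° + (180° − 123.0°) = 11.200° from the x-axis; with |HQ| = 42.0, Q = H + 42.0·(cos 11.200°, sin 11.200°) = (76.128, -27.759). HQ is perpendicular to QR; with |QR| = 21.5 on the left of HQ, R = Q + 21.5·(-0.19423, 0.98096) = (71.952, -6.6688). Then |SR| = |R − S| = 72.260.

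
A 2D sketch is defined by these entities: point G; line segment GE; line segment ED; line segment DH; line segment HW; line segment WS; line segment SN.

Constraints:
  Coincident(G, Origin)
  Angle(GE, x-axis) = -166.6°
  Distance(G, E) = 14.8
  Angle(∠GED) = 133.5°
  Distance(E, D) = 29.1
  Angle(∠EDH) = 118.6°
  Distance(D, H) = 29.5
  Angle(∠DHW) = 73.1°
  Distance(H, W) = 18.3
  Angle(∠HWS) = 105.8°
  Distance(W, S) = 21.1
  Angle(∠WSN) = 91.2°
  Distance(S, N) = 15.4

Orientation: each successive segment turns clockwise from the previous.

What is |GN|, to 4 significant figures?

39.92

G is at the origin; GE runs at -166.6° with length 14.8, so E = (-14.40, -3.430). ∠GED = 133.5° gives ED at 146.9° from the x-axis; with |ED| = 29.1, D = (-38.77, 12.46). ∠EDH = 118.6° gives DH at 85.50° from the x-axis; with |DH| = 29.5, H = (-36.46, 41.87). ∠DHW = 73.1° gives HW at -21.40° from the x-axis; with |HW| = 18.3, W = (-19.42, 35.19). ∠HWS = 105.8° gives WS at -95.60° from the x-axis; with |WS| = 21.1, S = (-21.48, 14.19). ∠WSN = 91.2° gives SN at 175.6° from the x-axis; with |SN| = 15.4, N = (-36.84, 15.38). Then |GN| = |N − G| = 39.92.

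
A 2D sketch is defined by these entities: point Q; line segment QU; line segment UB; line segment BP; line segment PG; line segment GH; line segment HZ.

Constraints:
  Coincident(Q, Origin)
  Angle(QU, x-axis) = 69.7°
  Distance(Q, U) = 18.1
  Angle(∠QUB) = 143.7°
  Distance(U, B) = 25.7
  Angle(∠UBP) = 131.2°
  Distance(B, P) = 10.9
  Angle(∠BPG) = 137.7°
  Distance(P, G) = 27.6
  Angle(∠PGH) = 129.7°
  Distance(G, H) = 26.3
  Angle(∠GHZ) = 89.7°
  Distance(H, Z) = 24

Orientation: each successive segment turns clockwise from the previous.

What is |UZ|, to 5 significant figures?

33.511

∠PGH = 129.7° gives GH at -108.00° from the x-axis; with |GH| = 26.3, H = (44.865, -20.113). ∠GHZ = 89.7° gives HZ at 161.70° from the x-axis; with |HZ| = 24.0, Z = (22.079, -12.578). Then |UZ| = |Z − U| = 33.511.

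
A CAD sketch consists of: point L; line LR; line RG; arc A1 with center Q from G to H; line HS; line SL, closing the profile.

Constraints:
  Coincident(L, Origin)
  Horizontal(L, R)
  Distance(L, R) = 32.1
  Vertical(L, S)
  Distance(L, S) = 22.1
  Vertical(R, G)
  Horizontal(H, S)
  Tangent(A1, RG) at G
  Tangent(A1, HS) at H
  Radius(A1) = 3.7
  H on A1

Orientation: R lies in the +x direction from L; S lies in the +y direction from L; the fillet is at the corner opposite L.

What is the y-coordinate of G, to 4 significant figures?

18.40

The virtual corner opposite L is at (32.10, 22.10). Since A1 is tangent to RG there, QG ⟂ RG and tangency of A1 to HS means the radius QH is perpendicular to HS, with radius 3.7, so the center Q sits 3.7 in from both sides at Q = (28.40, 18.40). That places the tangent points at G = (32.10, 18.40) on RG and H = (28.40, 22.10) on HS. So G.y = 18.40.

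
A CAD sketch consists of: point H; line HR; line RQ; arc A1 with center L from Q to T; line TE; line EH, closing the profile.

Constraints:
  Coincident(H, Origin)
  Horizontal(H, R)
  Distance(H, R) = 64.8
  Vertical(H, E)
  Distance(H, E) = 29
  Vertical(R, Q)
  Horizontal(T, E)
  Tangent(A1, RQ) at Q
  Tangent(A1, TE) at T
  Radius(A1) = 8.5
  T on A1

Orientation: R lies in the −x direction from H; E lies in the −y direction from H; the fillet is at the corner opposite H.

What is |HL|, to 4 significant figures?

59.92

H is at the origin; HR is horizontal with |HR| = 64.8 and R on the −x side, so R = (-64.80, 0.000). HE is vertical with |HE| = 29.0 and E on the −y side, so E = (0.000, -29.00). The virtual corner opposite H is at (-64.80, -29.00). A1 meets RQ tangentially, so LQ is at right angles to RQ and A1 meets TE tangentially, so LT is at right angles to TE, with radius 8.5, so the center L sits 8.5 in from both sides at L = (-56.30, -20.50). Then |HL| = |L − H| = 59.92.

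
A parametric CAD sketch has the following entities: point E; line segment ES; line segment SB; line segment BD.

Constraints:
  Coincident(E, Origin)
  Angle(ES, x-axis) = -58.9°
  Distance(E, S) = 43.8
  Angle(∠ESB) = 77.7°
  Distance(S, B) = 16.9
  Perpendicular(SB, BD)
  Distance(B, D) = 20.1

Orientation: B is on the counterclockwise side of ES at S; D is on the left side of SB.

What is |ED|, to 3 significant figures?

23.9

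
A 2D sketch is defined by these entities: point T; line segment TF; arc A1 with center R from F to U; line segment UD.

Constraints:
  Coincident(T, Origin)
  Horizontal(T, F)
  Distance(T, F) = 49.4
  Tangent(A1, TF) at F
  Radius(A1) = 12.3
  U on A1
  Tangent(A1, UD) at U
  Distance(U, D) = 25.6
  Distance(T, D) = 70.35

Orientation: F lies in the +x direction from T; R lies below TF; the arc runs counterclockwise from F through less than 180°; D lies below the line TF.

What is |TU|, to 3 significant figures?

45.6

T is at the origin; TF is horizontal with |TF| = 49.4 and F on the +x side, so F = (49.4, 0.00). The tangent condition forces RF to be normal to TF, so R = F + (0, -12.3) = (49.4, -12.3). Since RU ⟂ UD (tangency), |RD| = √(12.3² + 25.6²) = 28.4 regardless of where U sits on A1. So D lies on both circle(T, 70.35) and circle(R, 28.4); the below-TF intersection is D = (58.4, -39.2). U is the foot of the tangent from D: U = (40.6, -20.9).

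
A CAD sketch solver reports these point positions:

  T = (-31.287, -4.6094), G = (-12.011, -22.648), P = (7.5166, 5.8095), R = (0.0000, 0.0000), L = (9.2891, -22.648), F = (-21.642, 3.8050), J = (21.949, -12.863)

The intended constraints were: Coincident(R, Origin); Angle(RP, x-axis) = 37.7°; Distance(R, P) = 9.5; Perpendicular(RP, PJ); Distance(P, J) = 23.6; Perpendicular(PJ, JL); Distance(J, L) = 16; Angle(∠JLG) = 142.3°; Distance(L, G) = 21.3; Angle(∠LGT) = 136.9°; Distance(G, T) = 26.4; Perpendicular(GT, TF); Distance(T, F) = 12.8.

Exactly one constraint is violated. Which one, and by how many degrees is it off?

Perpendicular(GT, TF) — off by 5.80°.

R = (0.00, 0.00) ✓; RP at 37.70° ✓; |RP| = 9.500 ✓; ∠(RP, PJ) = 90.00° ✓; |PJ| = 23.60 ✓; ∠(PJ, JL) = 90.00° ✓; |JL| = 16.00 ✓; ∠JLG = 142.3° ✓; |LG| = 21.30 ✓; ∠LGT = 136.9° ✓; |GT| = 26.40 ✓; ∠(GT, TF) = 95.80° ✗; |TF| = 12.80 ✓.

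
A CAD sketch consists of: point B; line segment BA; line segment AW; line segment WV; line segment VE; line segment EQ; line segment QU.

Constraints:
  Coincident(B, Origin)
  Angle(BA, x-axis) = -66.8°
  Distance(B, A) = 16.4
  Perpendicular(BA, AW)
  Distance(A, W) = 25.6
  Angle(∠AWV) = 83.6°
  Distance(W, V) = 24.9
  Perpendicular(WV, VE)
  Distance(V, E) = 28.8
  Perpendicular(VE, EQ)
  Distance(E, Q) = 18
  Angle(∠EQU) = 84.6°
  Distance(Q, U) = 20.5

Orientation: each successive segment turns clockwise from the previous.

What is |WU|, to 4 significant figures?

12.18

B is at the origin; BA runs at -66.8° with length 16.4, so A = (6.461, -15.07). The perpendicularity gives AW at right angles to BA, so AW runs at -156.8°; with |AW| = 25.6, W = (-17.07, -25.16). ∠AWV = 83.6° gives WV at 106.8° from the x-axis; with |WV| = 24.9, V = (-24.27, -1.321). The perpendicularity gives VE at right angles to WV, so VE runs at 16.80°; with |VE| = 28.8, E = (3.305, 7.003). VE is perpendicular to EQ, so EQ runs at -73.20°; with |EQ| = 18.0, Q = (8.507, -10.23). ∠EQU = 84.6° gives QU at -168.6° from the x-axis; with |QU| = 20.5, U = (-11.59, -14.28). Then |WU| = |U − W| = 12.18.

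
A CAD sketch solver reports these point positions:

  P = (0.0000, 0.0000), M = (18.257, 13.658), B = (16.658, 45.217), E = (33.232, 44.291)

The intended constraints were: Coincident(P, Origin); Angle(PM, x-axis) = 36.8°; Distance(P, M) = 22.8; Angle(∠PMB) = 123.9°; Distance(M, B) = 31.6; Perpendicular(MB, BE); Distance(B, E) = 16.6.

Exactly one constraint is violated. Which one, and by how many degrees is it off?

Perpendicular(MB, BE) — off by 6.10°.

P = (0.00, 0.00) ✓; PM at 36.80° ✓; |PM| = 22.80 ✓; ∠PMB = 123.9° ✓; |MB| = 31.60 ✓; ∠(MB, BE) = 96.10° ✗; |BE| = 16.60 ✓.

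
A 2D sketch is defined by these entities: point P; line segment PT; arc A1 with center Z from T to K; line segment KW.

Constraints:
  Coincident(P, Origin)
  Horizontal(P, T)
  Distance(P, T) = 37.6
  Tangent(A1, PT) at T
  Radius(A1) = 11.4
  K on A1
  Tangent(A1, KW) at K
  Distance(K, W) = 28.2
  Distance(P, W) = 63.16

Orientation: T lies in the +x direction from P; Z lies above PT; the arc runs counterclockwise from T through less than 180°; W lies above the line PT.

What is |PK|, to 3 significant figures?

50.3

P is at the origin; PT is horizontal with |PT| = 37.6 and T on the +x side, so T = (37.6, 0.00). The tangent condition forces ZT to be normal to PT, so Z = T + (0, 11.4) = (37.6, 11.4). Since ZK ⟂ KW (tangency), |ZW| = √(11.4² + 28.2²) = 30.4 regardless of where K sits on A1. So W lies on both circle(P, 63.16) and circle(Z, 30.4); the above-PT intersection is W = (49.3, 39.5). K is the foot of the tangent from W: K = (49.0, 11.3).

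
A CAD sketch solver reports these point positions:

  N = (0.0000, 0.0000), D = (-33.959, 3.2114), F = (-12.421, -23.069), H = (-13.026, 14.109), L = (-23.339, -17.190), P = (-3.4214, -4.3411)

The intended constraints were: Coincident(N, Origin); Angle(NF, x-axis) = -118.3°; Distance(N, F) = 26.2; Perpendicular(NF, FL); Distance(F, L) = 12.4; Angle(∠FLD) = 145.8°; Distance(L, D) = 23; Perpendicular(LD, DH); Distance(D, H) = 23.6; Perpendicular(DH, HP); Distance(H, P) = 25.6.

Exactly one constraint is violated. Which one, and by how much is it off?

Distance(H, P) = 25.6 — off by 4.80.

N = (0.00, 0.00) ✓; NF at -118.3° ✓; |NF| = 26.20 ✓; ∠(NF, FL) = 90.00° ✓; |FL| = 12.40 ✓; ∠FLD = 145.8° ✓; |LD| = 23.00 ✓; ∠(LD, DH) = 90.00° ✓; |DH| = 23.60 ✓; ∠(DH, HP) = 90.00° ✓; |HP| = 20.80 ✗.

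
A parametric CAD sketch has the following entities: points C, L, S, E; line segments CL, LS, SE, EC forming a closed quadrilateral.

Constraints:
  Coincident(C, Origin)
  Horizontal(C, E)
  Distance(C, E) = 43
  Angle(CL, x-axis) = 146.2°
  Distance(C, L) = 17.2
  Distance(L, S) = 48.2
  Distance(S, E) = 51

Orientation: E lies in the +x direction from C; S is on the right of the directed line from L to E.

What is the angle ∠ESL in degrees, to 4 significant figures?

71.62°

C is at the origin; C and E share the same y with |CE| = 43.0 and E in +x, so E = (43.0, 0). CL runs at 146.2° with |CL| = 17.2, so L = (-14.29, 9.568). S is determined by |LS| = 48.2 and |SE| = 51.0 together: it lies at the intersection of circle(L, 48.2) and circle(E, 51.0). With |LE| = 58.09, the foot of the radical line on LE is 26.65 from L and the perpendicular offset is √(48.2² − 26.65²) = 40.16. Taking the right-of-LE solution: S = (5.380, -34.43).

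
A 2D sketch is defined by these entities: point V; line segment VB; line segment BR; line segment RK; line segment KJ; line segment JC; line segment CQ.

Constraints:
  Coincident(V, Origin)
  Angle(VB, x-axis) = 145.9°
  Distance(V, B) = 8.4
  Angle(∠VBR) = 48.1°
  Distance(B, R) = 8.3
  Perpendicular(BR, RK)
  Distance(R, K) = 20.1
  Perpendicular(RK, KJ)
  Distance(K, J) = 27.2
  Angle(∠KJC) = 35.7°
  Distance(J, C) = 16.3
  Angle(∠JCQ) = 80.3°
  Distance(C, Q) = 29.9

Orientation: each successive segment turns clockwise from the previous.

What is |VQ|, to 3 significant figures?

31.3

∠KJC = 35.7° gives JC at 49.7° from the x-axis; with |JC| = 16.3, C = (-9.89, -6.93). ∠JCQ = 80.3° gives CQ at -50.0° from the x-axis; with |CQ| = 29.9, Q = (9.33, -29.8). Then |VQ| = |Q − V| = 31.3.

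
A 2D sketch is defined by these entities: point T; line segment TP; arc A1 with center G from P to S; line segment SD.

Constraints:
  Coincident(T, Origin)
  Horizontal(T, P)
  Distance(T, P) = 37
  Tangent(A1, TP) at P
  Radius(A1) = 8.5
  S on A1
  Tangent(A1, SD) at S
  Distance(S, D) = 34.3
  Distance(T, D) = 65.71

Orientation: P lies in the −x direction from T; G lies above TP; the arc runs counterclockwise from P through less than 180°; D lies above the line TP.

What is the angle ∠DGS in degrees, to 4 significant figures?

76.08°

Checks: |TP| = 37.00 ✓; |GS| = 8.500 ✓; ∠(GS, SD) = 90.00° ✓; |SD| = 34.30 ✓; |TD| = 65.71 ✓.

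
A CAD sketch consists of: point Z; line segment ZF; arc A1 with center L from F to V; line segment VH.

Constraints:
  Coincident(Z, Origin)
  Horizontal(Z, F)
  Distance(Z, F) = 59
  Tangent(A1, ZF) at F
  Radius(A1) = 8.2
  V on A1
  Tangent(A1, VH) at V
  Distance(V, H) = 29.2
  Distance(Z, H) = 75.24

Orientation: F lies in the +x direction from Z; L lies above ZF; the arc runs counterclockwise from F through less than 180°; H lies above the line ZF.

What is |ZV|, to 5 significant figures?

67.753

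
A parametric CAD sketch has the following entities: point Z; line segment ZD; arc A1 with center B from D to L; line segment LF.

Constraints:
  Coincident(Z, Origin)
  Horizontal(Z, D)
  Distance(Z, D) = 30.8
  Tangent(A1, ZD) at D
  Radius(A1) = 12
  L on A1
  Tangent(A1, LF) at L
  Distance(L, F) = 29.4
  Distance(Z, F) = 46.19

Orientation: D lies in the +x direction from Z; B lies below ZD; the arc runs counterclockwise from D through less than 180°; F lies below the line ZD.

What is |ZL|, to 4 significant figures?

22.51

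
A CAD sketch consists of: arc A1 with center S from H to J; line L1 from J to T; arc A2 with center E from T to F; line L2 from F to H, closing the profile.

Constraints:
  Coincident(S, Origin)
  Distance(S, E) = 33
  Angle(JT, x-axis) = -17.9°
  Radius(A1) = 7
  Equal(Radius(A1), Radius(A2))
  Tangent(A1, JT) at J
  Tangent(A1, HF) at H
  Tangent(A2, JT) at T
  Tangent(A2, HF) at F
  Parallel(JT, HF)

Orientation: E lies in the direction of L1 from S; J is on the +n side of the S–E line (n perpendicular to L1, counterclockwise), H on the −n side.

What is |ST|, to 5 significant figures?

33.734

The slot axis is L1's direction at -17.9°, so u = (cos -17.9°, sin -17.9°) = (0.95159, -0.30736) and n = (−sin -17.9°, cos -17.9°) = (0.30736, 0.95159). S is at the origin and E lies 33.0 along u from S, so E = 33.0·u = (31.403, -10.143). Tangency of A1 to both parallel lines with radius 7.0 puts J and H at S ± 7.0·n: J = (2.1515, 6.6612), H = (-2.1515, -6.6612). Equal radii place T and F the same way about E: T = E + 7.0·n = (33.554, -3.4816), F = E − 7.0·n = (29.251, -16.804). Then |ST| = |T − S| = 33.734.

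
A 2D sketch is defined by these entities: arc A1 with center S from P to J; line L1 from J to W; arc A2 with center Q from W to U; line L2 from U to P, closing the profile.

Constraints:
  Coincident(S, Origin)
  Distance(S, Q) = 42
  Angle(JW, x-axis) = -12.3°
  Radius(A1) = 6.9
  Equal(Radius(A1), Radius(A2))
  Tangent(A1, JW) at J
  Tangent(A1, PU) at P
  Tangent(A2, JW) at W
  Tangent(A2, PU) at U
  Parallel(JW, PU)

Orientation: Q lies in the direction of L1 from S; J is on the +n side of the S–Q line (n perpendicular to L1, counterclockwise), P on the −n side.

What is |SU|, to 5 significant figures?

42.563

The slot axis is L1's direction at -12.3°, so u = (cos -12.3°, sin -12.3°) = (0.97705, -0.21303) and n = (−sin -12.3°, cos -12.3°) = (0.21303, 0.97705). S is at the origin and Q lies 42.0 along u from S, so Q = 42.0·u = (41.036, -8.9473). Tangency of A1 to both parallel lines with radius 6.9 puts J and P at S ± 6.9·n: J = (1.4699, 6.7416), P = (-1.4699, -6.7416). Equal radii place W and U the same way about Q: W = Q + 6.9·n = (42.506, -2.2057), U = Q − 6.9·n = (39.566, -15.689). Then |SU| = |U − S| = 42.563.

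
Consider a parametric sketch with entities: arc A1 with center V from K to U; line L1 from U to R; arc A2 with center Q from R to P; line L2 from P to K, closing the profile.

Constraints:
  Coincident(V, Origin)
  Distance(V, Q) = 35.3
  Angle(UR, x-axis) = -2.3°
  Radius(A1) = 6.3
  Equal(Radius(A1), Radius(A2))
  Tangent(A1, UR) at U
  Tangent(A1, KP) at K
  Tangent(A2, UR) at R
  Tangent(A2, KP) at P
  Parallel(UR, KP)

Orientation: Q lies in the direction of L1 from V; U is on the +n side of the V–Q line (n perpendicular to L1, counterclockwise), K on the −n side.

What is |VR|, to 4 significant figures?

35.86

Tangency of A1 to both parallel lines with radius 6.3 puts U and K at V ± 6.3·n: U = (0.2528, 6.295), K = (-0.2528, -6.295). Equal radii place R and P the same way about Q: R = Q + 6.3·n = (35.52, 4.878), P = Q − 6.3·n = (35.02, -7.712). Then |VR| = |R − V| = 35.86.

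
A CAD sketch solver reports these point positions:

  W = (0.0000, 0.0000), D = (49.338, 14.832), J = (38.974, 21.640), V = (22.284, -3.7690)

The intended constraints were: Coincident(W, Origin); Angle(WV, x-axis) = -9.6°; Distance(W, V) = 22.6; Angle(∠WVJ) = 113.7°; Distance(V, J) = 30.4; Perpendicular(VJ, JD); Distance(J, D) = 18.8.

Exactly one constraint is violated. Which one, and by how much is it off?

Distance(J, D) = 18.8 — off by 6.40.

W = (0.00, 0.00) ✓; WV at -9.600° ✓; |WV| = 22.60 ✓; ∠WVJ = 113.7° ✓; |VJ| = 30.40 ✓; ∠(VJ, JD) = 90.00° ✓; |JD| = 12.40 ✗.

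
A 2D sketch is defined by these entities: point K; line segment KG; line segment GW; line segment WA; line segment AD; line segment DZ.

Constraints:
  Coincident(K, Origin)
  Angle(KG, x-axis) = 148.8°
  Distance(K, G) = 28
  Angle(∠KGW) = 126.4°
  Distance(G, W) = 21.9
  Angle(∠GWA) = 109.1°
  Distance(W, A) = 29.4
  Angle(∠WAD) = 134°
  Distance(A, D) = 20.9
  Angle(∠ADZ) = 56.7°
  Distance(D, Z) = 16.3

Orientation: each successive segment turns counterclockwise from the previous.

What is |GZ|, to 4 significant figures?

35.17

K is at the origin; KG runs at 148.8° with length 28.0, so G = (-23.95, 14.50). ∠KGW = 126.4° gives GW at -157.6° from the x-axis; with |GW| = 21.9, W = (-44.20, 6.159). ∠GWA = 109.1° gives WA at -86.70° from the x-axis; with |WA| = 29.4, A = (-42.51, -23.19). ∠WAD = 134.0° gives AD at -40.70° from the x-axis; with |AD| = 20.9, D = (-26.66, -36.82). ∠ADZ = 56.7° gives DZ at 82.60° from the x-axis; with |DZ| = 16.3, Z = (-24.56, -20.66). Then |GZ| = |Z − G| = 35.17.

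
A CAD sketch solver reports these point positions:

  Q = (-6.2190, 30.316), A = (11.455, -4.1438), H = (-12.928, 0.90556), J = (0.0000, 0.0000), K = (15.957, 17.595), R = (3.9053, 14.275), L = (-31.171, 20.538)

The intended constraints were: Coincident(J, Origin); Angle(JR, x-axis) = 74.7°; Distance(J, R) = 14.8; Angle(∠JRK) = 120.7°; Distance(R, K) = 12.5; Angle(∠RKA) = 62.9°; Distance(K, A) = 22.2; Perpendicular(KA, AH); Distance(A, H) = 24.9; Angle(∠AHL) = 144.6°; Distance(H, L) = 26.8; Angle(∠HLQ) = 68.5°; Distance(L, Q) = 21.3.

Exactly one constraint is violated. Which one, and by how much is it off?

Distance(L, Q) = 21.3 — off by 5.50.

J = (0.00, 0.00) ✓; JR at 74.70° ✓; |JR| = 14.80 ✓; ∠JRK = 120.7° ✓; |RK| = 12.50 ✓; ∠RKA = 62.90° ✓; |KA| = 22.20 ✓; ∠(KA, AH) = 90.00° ✓; |AH| = 24.90 ✓; ∠AHL = 144.6° ✓; |HL| = 26.80 ✓; ∠HLQ = 68.50° ✓; |LQ| = 26.80 ✗.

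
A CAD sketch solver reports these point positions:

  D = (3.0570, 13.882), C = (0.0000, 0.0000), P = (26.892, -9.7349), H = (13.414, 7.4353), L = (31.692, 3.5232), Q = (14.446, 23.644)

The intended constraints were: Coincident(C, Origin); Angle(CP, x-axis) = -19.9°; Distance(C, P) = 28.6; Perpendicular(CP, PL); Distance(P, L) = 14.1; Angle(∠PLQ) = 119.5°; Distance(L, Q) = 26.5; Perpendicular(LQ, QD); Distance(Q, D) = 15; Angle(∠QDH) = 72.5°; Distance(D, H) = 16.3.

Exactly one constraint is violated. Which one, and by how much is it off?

Distance(D, H) = 16.3 — off by 4.10.

C = (0.00, 0.00) ✓; CP at -19.90° ✓; |CP| = 28.60 ✓; ∠(CP, PL) = 90.00° ✓; |PL| = 14.10 ✓; ∠PLQ = 119.5° ✓; |LQ| = 26.50 ✓; ∠(LQ, QD) = 90.00° ✓; |QD| = 15.00 ✓; ∠QDH = 72.50° ✓; |DH| = 12.20 ✗.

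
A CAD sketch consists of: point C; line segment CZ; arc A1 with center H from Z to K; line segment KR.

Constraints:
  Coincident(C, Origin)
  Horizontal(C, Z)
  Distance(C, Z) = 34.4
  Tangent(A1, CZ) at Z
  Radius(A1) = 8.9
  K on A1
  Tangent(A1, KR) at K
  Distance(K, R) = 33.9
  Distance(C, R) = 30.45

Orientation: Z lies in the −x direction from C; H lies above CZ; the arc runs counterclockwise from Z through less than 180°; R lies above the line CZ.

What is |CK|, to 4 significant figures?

27.65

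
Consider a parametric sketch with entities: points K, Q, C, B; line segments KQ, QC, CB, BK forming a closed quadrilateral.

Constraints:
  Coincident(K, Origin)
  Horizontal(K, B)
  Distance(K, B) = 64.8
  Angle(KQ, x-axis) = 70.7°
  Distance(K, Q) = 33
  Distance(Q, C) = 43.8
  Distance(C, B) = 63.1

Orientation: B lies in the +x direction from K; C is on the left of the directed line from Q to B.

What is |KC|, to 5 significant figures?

74.214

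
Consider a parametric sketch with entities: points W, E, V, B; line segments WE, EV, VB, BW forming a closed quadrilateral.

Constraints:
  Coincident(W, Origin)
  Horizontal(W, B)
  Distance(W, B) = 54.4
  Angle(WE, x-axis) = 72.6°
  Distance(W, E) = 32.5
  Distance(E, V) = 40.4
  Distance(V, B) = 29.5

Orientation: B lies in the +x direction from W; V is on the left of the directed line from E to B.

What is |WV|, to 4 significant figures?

57.96

Checks: |EV| = 40.40 ✓; |VB| = 29.50 ✓.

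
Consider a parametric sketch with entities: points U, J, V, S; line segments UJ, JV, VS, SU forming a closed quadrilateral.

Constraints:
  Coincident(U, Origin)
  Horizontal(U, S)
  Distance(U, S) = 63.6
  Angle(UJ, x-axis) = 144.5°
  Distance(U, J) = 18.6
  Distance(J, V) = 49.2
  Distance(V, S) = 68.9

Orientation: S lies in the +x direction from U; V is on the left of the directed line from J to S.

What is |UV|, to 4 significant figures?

51.68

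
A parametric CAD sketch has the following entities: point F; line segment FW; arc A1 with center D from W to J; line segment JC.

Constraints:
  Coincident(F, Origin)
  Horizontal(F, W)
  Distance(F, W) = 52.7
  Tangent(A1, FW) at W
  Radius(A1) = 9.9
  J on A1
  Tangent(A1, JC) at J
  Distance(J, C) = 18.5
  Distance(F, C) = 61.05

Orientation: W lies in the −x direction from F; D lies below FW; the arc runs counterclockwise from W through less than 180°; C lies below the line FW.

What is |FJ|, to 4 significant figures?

63.13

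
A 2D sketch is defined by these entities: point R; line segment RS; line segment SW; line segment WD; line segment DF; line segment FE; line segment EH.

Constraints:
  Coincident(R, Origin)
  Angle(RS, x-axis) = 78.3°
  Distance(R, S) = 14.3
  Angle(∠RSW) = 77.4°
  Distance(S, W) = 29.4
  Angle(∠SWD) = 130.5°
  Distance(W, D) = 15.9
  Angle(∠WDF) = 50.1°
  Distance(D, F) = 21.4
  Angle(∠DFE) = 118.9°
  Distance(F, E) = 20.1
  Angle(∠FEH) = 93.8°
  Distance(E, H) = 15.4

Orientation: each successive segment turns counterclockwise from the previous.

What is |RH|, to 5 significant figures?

33.042

R is at the origin; RS runs at 78.3° with length 14.3, so S = (2.8999, 14.003). ∠RSW = 77.4° gives SW at -179.10° from the x-axis; with |SW| = 29.4, W = (-26.497, 13.541). ∠SWD = 130.5° gives WD at -129.60° from the x-axis; with |WD| = 15.9, D = (-36.632, 1.2899). ∠WDF = 50.1° gives DF at 0.30000° from the x-axis; with |DF| = 21.4, F = (-15.232, 1.4020). ∠DFE = 118.9° gives FE at 61.400° from the x-axis; with |FE| = 20.1, E = (-5.6101, 19.049). ∠FEH = 93.8° gives EH at 147.60° from the x-axis; with |EH| = 15.4, H = (-18.613, 27.301). Then |RH| = |H − R| = 33.042.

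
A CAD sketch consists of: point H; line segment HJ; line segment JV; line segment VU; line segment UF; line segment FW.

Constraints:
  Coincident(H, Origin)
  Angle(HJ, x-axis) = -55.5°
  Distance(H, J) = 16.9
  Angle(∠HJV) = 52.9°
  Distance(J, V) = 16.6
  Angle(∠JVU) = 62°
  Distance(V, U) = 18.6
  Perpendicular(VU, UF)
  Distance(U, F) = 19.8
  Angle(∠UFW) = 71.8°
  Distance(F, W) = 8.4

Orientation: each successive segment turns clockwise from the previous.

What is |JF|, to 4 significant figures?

11.97

H is at the origin; HJ runs at -55.5° with length 16.9, so J = (9.572, -13.93). ∠HJV = 52.9° gives JV at 177.4° from the x-axis; with |JV| = 16.6, V = (-7.011, -13.17). ∠JVU = 62.0° gives VU at 59.40° from the x-axis; with |VU| = 18.6, U = (2.458, 2.835). VU ⟂ UF, so UF runs at -30.60°; with |UF| = 19.8, F = (19.50, -7.244). Then |JF| = |F − J| = 11.97.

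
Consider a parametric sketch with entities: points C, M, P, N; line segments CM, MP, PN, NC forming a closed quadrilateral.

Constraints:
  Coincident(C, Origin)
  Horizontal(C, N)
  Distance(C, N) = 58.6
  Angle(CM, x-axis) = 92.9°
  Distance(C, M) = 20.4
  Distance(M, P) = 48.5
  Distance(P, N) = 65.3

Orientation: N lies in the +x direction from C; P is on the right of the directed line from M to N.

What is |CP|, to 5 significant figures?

28.123

Checks: |MP| = 48.50 ✓; |PN| = 65.30 ✓.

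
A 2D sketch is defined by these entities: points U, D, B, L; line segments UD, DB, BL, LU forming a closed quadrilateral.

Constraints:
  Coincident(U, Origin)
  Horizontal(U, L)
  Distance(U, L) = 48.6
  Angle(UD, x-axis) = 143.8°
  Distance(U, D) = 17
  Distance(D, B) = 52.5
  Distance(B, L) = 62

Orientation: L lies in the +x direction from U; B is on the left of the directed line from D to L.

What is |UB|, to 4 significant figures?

55.50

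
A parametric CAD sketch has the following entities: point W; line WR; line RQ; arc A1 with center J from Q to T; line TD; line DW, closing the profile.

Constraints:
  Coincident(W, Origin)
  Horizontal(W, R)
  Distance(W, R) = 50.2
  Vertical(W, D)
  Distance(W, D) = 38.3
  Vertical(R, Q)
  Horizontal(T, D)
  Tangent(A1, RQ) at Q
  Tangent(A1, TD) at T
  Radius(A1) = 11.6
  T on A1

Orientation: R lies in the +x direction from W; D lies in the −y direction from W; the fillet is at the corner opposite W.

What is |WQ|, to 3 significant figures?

56.9

The virtual corner opposite W is at (50.2, -38.3). Since A1 is tangent to RQ there, JQ ⟂ RQ and A1 meets TD tangentially, so JT is at right angles to TD, with radius 11.6, so the center J sits 11.6 in from both sides at J = (38.6, -26.7). That places the tangent points at Q = (50.2, -26.7) on RQ and T = (38.6, -38.3) on TD. Then |WQ| = |Q − W| = 56.9.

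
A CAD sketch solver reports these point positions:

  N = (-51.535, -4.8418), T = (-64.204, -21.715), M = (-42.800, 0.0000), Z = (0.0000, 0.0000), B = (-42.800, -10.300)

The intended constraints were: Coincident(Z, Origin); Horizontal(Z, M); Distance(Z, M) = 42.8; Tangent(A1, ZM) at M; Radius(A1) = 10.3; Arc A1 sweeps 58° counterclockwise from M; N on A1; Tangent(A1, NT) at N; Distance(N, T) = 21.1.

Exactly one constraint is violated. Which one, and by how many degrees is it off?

Tangent(A1, NT) at N — off by 4.90°.

Z = (0.00, 0.00) ✓; Z.y = 0.00, M.y = 0.00 ✓; |ZM| = 42.80 ✓; ∠(BM, MZ) = 90.00° ✓; |BM| = 10.30 ✓; bearing(B→N) − bearing(B→M) = 58.00° ✓; |BN| = 10.30 ✓; ∠(BN, NT) = 94.90° ✗; |NT| = 21.10 ✓.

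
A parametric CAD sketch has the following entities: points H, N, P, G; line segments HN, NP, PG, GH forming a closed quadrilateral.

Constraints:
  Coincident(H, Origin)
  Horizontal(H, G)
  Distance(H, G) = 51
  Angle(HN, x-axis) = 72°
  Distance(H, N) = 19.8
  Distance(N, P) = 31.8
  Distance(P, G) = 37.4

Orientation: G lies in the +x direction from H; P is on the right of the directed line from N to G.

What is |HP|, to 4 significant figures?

19.29

Checks: |NP| = 31.80 ✓; |PG| = 37.40 ✓.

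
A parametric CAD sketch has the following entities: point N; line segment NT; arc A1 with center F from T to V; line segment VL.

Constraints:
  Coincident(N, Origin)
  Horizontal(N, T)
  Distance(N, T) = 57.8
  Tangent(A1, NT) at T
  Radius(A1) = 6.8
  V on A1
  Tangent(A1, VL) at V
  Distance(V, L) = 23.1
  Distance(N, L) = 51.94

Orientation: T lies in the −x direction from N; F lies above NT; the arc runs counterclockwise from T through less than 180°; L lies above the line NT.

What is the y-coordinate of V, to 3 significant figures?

4.79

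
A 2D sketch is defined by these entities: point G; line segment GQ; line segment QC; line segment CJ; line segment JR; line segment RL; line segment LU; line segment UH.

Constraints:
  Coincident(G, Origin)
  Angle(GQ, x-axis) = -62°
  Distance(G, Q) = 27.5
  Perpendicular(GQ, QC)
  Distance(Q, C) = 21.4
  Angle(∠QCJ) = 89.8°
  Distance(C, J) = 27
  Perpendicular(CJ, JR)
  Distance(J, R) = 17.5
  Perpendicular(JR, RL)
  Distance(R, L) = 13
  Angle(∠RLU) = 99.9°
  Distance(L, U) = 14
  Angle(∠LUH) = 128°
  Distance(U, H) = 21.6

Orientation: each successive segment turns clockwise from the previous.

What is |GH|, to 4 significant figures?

33.66

G is at the origin; GQ runs at -62.0° with length 27.5, so Q = (12.91, -24.28). The perpendicularity gives QC at right angles to GQ, so QC runs at -152.0°; with |QC| = 21.4, C = (-5.985, -34.33). ∠QCJ = 89.8° gives CJ at 117.8° from the x-axis; with |CJ| = 27.0, J = (-18.58, -10.44). CJ is perpendicular to JR, so JR runs at 27.80°; with |JR| = 17.5, R = (-3.097, -2.282). JR ⟂ RL, so RL runs at -62.20°; with |RL| = 13.0, L = (2.966, -13.78). ∠RLU = 99.9° gives LU at -142.3° from the x-axis; with |LU| = 14.0, U = (-8.111, -22.34). ∠LUH = 128.0° gives UH at 165.7° from the x-axis; with |UH| = 21.6, H = (-29.04, -17.01). Then |GH| = |H − G| = 33.66.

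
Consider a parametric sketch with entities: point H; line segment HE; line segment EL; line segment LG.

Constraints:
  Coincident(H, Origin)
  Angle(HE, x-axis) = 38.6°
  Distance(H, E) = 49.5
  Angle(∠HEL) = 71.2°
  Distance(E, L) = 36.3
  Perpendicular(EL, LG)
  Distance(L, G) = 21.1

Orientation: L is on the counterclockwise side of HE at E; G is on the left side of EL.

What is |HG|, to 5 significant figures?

32.826

∠HEL = 71.2°, so EL runs at 38.6° + (180° − 71.2°) = 147.40° from the x-axis; with |EL| = 36.3, L = E + 36.3·(cos 147.40°, sin 147.40°) = (8.1042, 50.439). EL ⟂ LG; with |LG| = 21.1 on the left of EL, G = L + 21.1·(-0.53877, -0.84245) = (-3.2638, 32.664). Then |HG| = |G − H| = 32.826.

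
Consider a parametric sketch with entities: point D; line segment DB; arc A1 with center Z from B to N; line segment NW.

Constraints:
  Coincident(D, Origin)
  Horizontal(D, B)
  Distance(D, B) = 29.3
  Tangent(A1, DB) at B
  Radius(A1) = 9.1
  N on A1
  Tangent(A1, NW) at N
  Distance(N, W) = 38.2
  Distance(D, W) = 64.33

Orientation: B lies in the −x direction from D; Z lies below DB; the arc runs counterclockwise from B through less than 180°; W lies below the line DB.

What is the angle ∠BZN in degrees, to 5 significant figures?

77.273°

D is at the origin; DB is horizontal with |DB| = 29.3 and B on the −x side, so B = (-29.300, 0.0000). The tangent condition forces ZB to be normal to DB, so Z = B + (0, -9.1) = (-29.300, -9.1000). Since ZN ⟂ NW (tangency), |ZW| = √(9.1² + 38.2²) = 39.269 regardless of where N sits on A1. So W lies on both circle(D, 64.33) and circle(Z, 39.269); the below-DB intersection is W = (-46.592, -44.357). N is the foot of the tangent from W: N = (-38.176, -7.0952).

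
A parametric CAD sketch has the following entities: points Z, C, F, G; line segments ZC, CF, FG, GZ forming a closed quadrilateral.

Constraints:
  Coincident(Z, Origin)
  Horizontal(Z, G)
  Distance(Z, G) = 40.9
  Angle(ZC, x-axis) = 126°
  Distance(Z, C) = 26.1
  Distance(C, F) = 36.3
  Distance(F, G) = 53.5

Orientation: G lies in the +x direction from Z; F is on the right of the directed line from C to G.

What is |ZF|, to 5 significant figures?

18.192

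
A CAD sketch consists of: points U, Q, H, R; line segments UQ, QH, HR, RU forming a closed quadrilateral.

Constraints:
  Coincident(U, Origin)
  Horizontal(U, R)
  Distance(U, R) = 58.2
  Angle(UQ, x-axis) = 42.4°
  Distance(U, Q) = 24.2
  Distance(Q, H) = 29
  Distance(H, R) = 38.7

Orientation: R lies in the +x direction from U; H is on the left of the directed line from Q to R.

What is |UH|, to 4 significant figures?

53.17

U is at the origin; UR is horizontal with |UR| = 58.2 and R in +x, so R = (58.2, 0). UQ runs at 42.4° with |UQ| = 24.2, so Q = (17.87, 16.32). H is determined by |QH| = 29.0 and |HR| = 38.7 together: it lies at the intersection of circle(Q, 29.0) and circle(R, 38.7). With |QR| = 43.51, the foot of the radical line on QR is 14.21 from Q and the perpendicular offset is √(29.0² − 14.21²) = 25.28. Taking the left-of-QR solution: H = (40.52, 34.43).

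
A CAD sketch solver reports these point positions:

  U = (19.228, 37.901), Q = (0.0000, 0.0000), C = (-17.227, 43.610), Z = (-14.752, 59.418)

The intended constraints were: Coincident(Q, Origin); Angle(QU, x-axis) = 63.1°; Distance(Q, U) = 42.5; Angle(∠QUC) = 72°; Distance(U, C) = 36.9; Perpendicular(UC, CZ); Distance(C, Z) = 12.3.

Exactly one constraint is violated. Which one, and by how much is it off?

Distance(C, Z) = 12.3 — off by 3.70.

Q = (0.00, 0.00) ✓; QU at 63.10° ✓; |QU| = 42.50 ✓; ∠QUC = 72.00° ✓; |UC| = 36.90 ✓; ∠(UC, CZ) = 90.00° ✓; |CZ| = 16.00 ✗.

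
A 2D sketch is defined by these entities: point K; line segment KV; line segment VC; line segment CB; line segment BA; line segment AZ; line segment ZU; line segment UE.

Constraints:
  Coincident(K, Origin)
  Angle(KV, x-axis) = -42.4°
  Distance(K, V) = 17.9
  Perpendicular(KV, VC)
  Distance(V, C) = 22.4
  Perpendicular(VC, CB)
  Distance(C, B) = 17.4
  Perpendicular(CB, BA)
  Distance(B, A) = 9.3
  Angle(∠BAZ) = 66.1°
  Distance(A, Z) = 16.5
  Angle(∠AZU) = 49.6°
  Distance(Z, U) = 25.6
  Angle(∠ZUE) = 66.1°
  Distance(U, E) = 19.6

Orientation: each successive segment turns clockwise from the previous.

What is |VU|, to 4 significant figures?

39.98

∠BAZ = 66.1° gives AZ at -66.30° from the x-axis; with |AZ| = 16.5, Z = (-1.832, -25.12). ∠AZU = 49.6° gives ZU at 163.3° from the x-axis; with |ZU| = 25.6, U = (-26.35, -17.76). Then |VU| = |U − V| = 39.98.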